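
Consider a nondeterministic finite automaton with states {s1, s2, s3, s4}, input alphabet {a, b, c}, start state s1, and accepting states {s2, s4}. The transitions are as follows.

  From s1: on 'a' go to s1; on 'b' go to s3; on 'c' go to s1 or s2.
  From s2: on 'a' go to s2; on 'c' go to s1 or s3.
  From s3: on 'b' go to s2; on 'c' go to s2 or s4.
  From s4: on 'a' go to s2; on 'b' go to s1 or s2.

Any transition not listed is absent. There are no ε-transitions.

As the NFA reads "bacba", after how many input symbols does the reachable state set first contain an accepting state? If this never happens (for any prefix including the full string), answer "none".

none

Start in {s1}.
Read 'b': s1→{s3}; now {s3}.
Read 'a': s3→∅; now ∅.
The set is empty and remains empty for the remaining 3 symbols.
No reachable set along the way intersects F.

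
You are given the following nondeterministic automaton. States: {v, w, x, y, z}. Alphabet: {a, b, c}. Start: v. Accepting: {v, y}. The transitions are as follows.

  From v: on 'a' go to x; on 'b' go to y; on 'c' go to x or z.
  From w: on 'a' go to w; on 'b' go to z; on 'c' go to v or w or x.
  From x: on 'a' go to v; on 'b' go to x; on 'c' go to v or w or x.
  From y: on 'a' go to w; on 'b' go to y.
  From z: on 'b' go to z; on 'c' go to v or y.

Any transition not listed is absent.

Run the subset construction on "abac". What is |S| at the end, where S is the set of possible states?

2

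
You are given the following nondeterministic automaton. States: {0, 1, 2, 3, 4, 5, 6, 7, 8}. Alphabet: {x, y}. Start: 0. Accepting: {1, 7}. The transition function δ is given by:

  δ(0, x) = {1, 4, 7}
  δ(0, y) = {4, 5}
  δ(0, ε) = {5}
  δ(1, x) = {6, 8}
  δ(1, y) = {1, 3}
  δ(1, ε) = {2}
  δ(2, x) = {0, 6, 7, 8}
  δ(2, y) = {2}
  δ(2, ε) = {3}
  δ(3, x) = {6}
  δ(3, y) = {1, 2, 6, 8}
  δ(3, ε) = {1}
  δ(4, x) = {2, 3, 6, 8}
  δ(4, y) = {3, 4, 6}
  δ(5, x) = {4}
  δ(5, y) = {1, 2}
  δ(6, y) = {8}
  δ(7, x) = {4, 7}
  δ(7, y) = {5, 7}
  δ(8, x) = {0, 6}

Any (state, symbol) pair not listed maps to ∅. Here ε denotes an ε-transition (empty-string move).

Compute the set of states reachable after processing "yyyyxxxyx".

{0, 1, 2, 3, 4, 5, 6, 7, 8}

Start: ε-closure({0}) = {0, 5}.
Read 'y': 0→{4, 5}, 5→{1, 2}; union {1, 2, 4, 5}; ε-closure = {1, 2, 3, 4, 5}.
Read 'y': 1→{1, 3}, 2→{2}, 3→{1, 2, 6, 8}, 4→{3, 4, 6}, 5→{1, 2}; now {1, 2, 3, 4, 6, 8}.
Read 'y': 1→{1, 3}, 2→{2}, 3→{1, 2, 6, 8}, 4→{3, 4, 6}, 6→{8}, 8→∅; now {1, 2, 3, 4, 6, 8}.
Read 'y': 1→{1, 3}, 2→{2}, 3→{1, 2, 6, 8}, 4→{3, 4, 6}, 6→{8}, 8→∅; now {1, 2, 3, 4, 6, 8}.
Read 'x': 1→{6, 8}, 2→{0, 6, 7, 8}, 3→{6}, 4→{2, 3, 6, 8}, 6→∅, 8→{0, 6}; union {0, 2, 3, 6, 7, 8}; ε-closure = {0, 1, 2, 3, 5, 6, 7, 8}.
Read 'x': 0→{1, 4, 7}, 1→{6, 8}, 2→{0, 6, 7, 8}, 3→{6}, 5→{4}, 6→∅, 7→{4, 7}, 8→{0, 6}; union {0, 1, 4, 6, 7, 8}; ε-closure = {0, 1, 2, 3, 4, 5, 6, 7, 8}.
Read 'x': 0→{1, 4, 7}, 1→{6, 8}, 2→{0, 6, 7, 8}, 3→{6}, 4→{2, 3, 6, 8}, 5→{4}, 6→∅, 7→{4, 7}, 8→{0, 6}; union {0, 1, 2, 3, 4, 6, 7, 8}; ε-closure = {0, 1, 2, 3, 4, 5, 6, 7, 8}.
Read 'y': 0→{4, 5}, 1→{1, 3}, 2→{2}, 3→{1, 2, 6, 8}, 4→{3, 4, 6}, 5→{1, 2}, 6→{8}, 7→{5, 7}, 8→∅; now {1, 2, 3, 4, 5, 6, 7, 8}.
Read 'x': 1→{6, 8}, 2→{0, 6, 7, 8}, 3→{6}, 4→{2, 3, 6, 8}, 5→{4}, 6→∅, 7→{4, 7}, 8→{0, 6}; union {0, 2, 3, 4, 6, 7, 8}; ε-closure = {0, 1, 2, 3, 4, 5, 6, 7, 8}.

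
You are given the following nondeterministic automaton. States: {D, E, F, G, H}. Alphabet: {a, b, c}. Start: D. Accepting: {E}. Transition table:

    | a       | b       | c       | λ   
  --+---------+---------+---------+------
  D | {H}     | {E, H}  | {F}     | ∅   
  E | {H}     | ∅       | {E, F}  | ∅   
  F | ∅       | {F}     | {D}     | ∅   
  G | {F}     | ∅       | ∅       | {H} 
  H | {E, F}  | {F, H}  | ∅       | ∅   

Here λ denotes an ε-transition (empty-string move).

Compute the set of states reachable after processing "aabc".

{D}

Start in {D}.
Read 'a': D→{H}; now {H}.
Read 'a': H→{E, F}; now {E, F}.
Read 'b': E→∅, F→{F}; now {F}.
Read 'c': F→{D}; now {D}.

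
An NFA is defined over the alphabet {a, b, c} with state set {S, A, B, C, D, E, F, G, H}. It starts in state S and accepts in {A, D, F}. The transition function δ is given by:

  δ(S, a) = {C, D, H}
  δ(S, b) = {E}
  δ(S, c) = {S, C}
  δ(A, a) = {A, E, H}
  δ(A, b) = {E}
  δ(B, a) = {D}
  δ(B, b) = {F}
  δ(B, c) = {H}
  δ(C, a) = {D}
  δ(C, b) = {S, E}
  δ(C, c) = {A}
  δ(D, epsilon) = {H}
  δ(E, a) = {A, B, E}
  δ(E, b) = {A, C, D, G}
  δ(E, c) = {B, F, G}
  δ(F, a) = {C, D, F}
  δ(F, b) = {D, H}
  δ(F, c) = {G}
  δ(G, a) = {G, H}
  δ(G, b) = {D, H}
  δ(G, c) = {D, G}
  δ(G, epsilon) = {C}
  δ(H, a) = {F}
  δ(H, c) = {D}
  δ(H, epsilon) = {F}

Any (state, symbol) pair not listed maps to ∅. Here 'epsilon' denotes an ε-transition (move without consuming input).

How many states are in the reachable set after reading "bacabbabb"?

Start in {S}.
Read 'b': {S} → {E}.
Read 'a': {E} → {A, B, E}.
Read 'c': {A, B, E} → {B, C, F, G, H}.
Read 'a': {B, C, F, G, H} → {C, D, F, G, H}.
Read 'b': {C, D, F, G, H} → {S, D, E, F, H}.
Read 'b': {S, D, E, F, H} → {A, C, D, E, F, G, H}.
Read 'a': {A, C, D, E, F, G, H} → {A, B, C, D, E, F, G, H}.
Read 'b': {A, B, C, D, E, F, G, H} → {S, A, C, D, E, F, G, H}.
Read 'b': {S, A, C, D, E, F, G, H} → {S, A, C, D, E, F, G, H}.
That set has 8 states.

8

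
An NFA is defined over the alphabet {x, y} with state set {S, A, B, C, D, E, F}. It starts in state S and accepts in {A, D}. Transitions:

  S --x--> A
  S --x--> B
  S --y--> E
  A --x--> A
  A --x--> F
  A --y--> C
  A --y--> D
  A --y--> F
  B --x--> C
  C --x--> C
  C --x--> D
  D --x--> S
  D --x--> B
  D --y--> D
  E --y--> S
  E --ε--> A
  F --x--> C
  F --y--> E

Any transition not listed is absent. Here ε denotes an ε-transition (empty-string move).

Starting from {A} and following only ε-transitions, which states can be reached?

{A}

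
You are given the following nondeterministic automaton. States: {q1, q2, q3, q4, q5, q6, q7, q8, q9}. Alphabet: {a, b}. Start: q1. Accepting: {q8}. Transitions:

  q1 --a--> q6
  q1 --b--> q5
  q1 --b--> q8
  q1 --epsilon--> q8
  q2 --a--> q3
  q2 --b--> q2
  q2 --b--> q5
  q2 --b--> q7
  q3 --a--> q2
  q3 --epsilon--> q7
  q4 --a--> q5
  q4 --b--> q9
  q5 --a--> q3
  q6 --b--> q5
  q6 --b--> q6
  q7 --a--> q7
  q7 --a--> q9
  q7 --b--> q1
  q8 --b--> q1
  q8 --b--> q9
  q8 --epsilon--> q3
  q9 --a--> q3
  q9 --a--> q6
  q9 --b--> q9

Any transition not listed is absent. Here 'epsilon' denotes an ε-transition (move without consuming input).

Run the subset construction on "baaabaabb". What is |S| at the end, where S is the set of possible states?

8

Start: ε-closure({q1}) = {q1, q3, q7, q8}.
Read 'b': q1→{q5, q8}, q3→∅, q7→{q1}, q8→{q1, q9}; union {q1, q5, q8, q9}; ε-closure = {q1, q3, q5, q7, q8, q9}.
Read 'a': q1→{q6}, q3→{q2}, q5→{q3}, q7→{q7, q9}, q8→∅, q9→{q3, q6}; now {q2, q3, q6, q7, q9}.
Read 'a': q2→{q3}, q3→{q2}, q6→∅, q7→{q7, q9}, q9→{q3, q6}; now {q2, q3, q6, q7, q9}.
Read 'a': q2→{q3}, q3→{q2}, q6→∅, q7→{q7, q9}, q9→{q3, q6}; now {q2, q3, q6, q7, q9}.
Read 'b': q2→{q2, q5, q7}, q3→∅, q6→{q5, q6}, q7→{q1}, q9→{q9}; union {q1, q2, q5, q6, q7, q9}; ε-closure = {q1, q2, q3, q5, q6, q7, q8, q9}.
Read 'a': q1→{q6}, q2→{q3}, q3→{q2}, q5→{q3}, q6→∅, q7→{q7, q9}, q8→∅, q9→{q3, q6}; now {q2, q3, q6, q7, q9}.
Read 'a': q2→{q3}, q3→{q2}, q6→∅, q7→{q7, q9}, q9→{q3, q6}; now {q2, q3, q6, q7, q9}.
Read 'b': q2→{q2, q5, q7}, q3→∅, q6→{q5, q6}, q7→{q1}, q9→{q9}; union {q1, q2, q5, q6, q7, q9}; ε-closure = {q1, q2, q3, q5, q6, q7, q8, q9}.
Read 'b': q1→{q5, q8}, q2→{q2, q5, q7}, q3→∅, q5→∅, q6→{q5, q6}, q7→{q1}, q8→{q1, q9}, q9→{q9}; union {q1, q2, q5, q6, q7, q8, q9}; ε-closure = {q1, q2, q3, q5, q6, q7, q8, q9}.
That set has 8 states.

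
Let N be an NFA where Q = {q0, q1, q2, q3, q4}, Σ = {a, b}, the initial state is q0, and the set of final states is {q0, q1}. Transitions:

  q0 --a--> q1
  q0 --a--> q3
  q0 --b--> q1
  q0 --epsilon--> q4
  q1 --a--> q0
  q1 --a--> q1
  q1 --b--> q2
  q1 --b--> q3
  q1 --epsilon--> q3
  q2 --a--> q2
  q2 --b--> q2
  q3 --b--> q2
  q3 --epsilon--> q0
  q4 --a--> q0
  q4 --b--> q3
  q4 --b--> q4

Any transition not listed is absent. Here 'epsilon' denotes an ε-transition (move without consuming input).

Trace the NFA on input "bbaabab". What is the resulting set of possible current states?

Start: ε-closure({q0}) = {q0, q4}.
Read 'b': {q0, q4} → {q0, q1, q3, q4}.
Read 'b': {q0, q1, q3, q4} → {q0, q1, q2, q3, q4}.
Read 'a': {q0, q1, q2, q3, q4} → {q0, q1, q2, q3, q4}.
Read 'a': {q0, q1, q2, q3, q4} → {q0, q1, q2, q3, q4}.
Read 'b': {q0, q1, q2, q3, q4} → {q0, q1, q2, q3, q4}.
Read 'a': {q0, q1, q2, q3, q4} → {q0, q1, q2, q3, q4}.
Read 'b': {q0, q1, q2, q3, q4} → {q0, q1, q2, q3, q4}.

{q0, q1, q2, q3, q4}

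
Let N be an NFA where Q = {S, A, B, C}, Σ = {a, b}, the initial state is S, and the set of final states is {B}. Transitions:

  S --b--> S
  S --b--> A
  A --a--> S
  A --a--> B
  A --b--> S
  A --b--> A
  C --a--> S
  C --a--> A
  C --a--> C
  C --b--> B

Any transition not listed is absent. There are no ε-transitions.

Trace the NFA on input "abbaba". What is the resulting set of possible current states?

∅

Start in {S}.
Read 'a': {S} → ∅.
The set is empty and remains empty for the remaining 5 symbols.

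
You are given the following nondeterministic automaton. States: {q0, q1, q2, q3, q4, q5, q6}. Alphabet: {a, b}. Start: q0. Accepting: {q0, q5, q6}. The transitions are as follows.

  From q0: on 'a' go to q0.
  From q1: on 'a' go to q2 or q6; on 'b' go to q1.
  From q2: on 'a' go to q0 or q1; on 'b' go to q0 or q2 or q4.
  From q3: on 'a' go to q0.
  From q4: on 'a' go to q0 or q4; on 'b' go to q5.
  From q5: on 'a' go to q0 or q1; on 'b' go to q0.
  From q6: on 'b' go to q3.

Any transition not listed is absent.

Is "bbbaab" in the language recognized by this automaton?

No

Start in {q0}.
Read 'b': {q0} → ∅.
The set is empty and remains empty for the remaining 5 symbols.
The final set ∅ contains no accepting state.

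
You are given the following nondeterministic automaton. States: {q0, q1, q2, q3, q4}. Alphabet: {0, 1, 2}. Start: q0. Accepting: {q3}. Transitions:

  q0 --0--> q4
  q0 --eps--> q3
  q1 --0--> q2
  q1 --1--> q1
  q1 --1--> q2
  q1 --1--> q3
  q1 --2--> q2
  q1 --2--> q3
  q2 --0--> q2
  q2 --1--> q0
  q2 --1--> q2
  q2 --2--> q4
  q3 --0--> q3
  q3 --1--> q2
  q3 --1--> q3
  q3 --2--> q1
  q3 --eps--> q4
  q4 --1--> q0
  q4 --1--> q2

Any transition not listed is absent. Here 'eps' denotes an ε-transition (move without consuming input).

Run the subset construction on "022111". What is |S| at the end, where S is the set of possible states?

Start: ε-closure({q0}) = {q0, q3, q4}.
Read '0': q0→{q4}, q3→{q3}, q4→∅; now {q3, q4}.
Read '2': q3→{q1}, q4→∅; now {q1}.
Read '2': q1→{q2, q3}; union {q2, q3}; ε-closure = {q2, q3, q4}.
Read '1': q2→{q0, q2}, q3→{q2, q3}, q4→{q0, q2}; union {q0, q2, q3}; ε-closure = {q0, q2, q3, q4}.
Read '1': q0→∅, q2→{q0, q2}, q3→{q2, q3}, q4→{q0, q2}; union {q0, q2, q3}; ε-closure = {q0, q2, q3, q4}.
Read '1': q0→∅, q2→{q0, q2}, q3→{q2, q3}, q4→{q0, q2}; union {q0, q2, q3}; ε-closure = {q0, q2, q3, q4}.
That set has 4 states.

4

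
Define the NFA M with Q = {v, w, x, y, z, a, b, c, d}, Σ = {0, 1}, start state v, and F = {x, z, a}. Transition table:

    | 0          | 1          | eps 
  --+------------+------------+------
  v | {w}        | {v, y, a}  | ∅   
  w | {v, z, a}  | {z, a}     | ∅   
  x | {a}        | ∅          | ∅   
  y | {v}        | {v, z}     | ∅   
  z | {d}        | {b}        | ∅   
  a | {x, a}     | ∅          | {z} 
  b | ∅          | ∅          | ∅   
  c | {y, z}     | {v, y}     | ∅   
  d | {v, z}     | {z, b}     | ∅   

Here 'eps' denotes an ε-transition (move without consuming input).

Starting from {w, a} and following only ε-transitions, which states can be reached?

{w, z, a}

Begin with {w, a}.
ε-move a → z; add z.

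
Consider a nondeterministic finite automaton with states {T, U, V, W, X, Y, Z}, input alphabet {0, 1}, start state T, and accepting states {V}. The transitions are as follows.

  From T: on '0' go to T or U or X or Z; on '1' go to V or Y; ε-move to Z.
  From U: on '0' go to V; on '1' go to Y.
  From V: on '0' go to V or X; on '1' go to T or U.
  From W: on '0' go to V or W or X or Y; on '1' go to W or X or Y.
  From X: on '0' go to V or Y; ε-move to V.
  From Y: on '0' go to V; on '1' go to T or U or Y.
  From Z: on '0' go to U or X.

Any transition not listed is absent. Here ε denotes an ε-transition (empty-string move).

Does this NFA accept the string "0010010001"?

Yes

Start: ε-closure({T}) = {T, Z}.
Read '0': T→{T, U, X, Z}, Z→{U, X}; union {T, U, X, Z}; ε-closure = {T, U, V, X, Z}.
Read '0': T→{T, U, X, Z}, U→{V}, V→{V, X}, X→{V, Y}, Z→{U, X}; now {T, U, V, X, Y, Z}.
Read '1': T→{V, Y}, U→{Y}, V→{T, U}, X→∅, Y→{T, U, Y}, Z→∅; union {T, U, V, Y}; ε-closure = {T, U, V, Y, Z}.
Read '0': T→{T, U, X, Z}, U→{V}, V→{V, X}, Y→{V}, Z→{U, X}; now {T, U, V, X, Z}.
Read '0': T→{T, U, X, Z}, U→{V}, V→{V, X}, X→{V, Y}, Z→{U, X}; now {T, U, V, X, Y, Z}.
Read '1': T→{V, Y}, U→{Y}, V→{T, U}, X→∅, Y→{T, U, Y}, Z→∅; union {T, U, V, Y}; ε-closure = {T, U, V, Y, Z}.
Read '0': T→{T, U, X, Z}, U→{V}, V→{V, X}, Y→{V}, Z→{U, X}; now {T, U, V, X, Z}.
Read '0': T→{T, U, X, Z}, U→{V}, V→{V, X}, X→{V, Y}, Z→{U, X}; now {T, U, V, X, Y, Z}.
Read '0': T→{T, U, X, Z}, U→{V}, V→{V, X}, X→{V, Y}, Y→{V}, Z→{U, X}; now {T, U, V, X, Y, Z}.
Read '1': T→{V, Y}, U→{Y}, V→{T, U}, X→∅, Y→{T, U, Y}, Z→∅; union {T, U, V, Y}; ε-closure = {T, U, V, Y, Z}.
The final set {T, U, V, Y, Z} contains the accepting state V.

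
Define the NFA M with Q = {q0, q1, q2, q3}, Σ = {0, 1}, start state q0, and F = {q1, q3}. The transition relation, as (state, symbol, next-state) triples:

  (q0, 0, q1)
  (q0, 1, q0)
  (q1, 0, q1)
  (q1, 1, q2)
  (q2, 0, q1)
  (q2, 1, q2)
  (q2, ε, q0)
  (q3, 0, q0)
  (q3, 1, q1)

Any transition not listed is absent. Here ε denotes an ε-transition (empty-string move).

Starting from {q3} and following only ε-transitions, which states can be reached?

{q3}

Begin with {q3}.
No ε-moves leave this set, so the closure equals the set itself.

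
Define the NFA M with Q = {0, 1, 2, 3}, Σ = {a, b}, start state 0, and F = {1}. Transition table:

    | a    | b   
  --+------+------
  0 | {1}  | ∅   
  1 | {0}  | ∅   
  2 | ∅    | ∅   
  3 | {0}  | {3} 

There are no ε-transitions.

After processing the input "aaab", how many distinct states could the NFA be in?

0

Start in {0}.
Read 'a': 0→{1}; now {1}.
Read 'a': 1→{0}; now {0}.
Read 'a': 0→{1}; now {1}.
Read 'b': 1→∅; now ∅.
That set has 0 states.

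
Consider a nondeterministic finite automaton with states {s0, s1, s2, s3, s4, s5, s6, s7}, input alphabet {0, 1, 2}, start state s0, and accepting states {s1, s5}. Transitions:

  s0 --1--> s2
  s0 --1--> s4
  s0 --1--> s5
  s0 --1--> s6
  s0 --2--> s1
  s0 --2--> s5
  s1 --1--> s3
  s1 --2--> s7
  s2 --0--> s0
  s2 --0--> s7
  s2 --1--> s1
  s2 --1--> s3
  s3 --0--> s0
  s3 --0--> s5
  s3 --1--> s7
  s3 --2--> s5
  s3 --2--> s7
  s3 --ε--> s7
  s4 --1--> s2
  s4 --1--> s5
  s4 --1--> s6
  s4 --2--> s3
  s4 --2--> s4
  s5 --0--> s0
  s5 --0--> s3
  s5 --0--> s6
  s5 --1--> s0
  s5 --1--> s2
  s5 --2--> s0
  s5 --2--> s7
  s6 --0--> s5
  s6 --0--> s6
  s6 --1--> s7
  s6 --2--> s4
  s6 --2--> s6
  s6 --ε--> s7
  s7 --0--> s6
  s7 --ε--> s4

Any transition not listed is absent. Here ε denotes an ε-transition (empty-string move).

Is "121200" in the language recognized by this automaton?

Start in {s0}.
Read '1': s0→{s2, s4, s5, s6}; union {s2, s4, s5, s6}; ε-closure = {s2, s4, s5, s6, s7}.
Read '2': s2→∅, s4→{s3, s4}, s5→{s0, s7}, s6→{s4, s6}, s7→∅; now {s0, s3, s4, s6, s7}.
Read '1': s0→{s2, s4, s5, s6}, s3→{s7}, s4→{s2, s5, s6}, s6→{s7}, s7→∅; now {s2, s4, s5, s6, s7}.
Read '2': s2→∅, s4→{s3, s4}, s5→{s0, s7}, s6→{s4, s6}, s7→∅; now {s0, s3, s4, s6, s7}.
Read '0': s0→∅, s3→{s0, s5}, s4→∅, s6→{s5, s6}, s7→{s6}; union {s0, s5, s6}; ε-closure = {s0, s4, s5, s6, s7}.
Read '0': s0→∅, s4→∅, s5→{s0, s3, s6}, s6→{s5, s6}, s7→{s6}; union {s0, s3, s5, s6}; ε-closure = {s0, s3, s4, s5, s6, s7}.
The final set {s0, s3, s4, s5, s6, s7} contains the accepting state s5.

Yes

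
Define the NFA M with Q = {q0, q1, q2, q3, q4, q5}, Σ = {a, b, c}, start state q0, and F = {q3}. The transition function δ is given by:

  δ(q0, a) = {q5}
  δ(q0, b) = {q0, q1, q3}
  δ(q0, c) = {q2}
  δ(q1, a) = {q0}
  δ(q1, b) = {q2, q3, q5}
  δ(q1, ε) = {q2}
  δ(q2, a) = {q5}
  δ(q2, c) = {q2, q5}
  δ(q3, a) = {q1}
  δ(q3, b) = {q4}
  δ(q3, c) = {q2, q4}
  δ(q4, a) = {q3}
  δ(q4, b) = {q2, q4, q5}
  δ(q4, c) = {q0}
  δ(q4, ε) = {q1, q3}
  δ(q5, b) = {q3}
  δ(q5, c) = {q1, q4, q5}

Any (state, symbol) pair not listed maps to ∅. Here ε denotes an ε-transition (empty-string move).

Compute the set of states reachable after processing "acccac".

Start in {q0}.
Read 'a': {q0} → {q5}.
Read 'c': {q5} → {q1, q2, q3, q4, q5}.
Read 'c': {q1, q2, q3, q4, q5} → {q0, q1, q2, q3, q4, q5}.
Read 'c': {q0, q1, q2, q3, q4, q5} → {q0, q1, q2, q3, q4, q5}.
Read 'a': {q0, q1, q2, q3, q4, q5} → {q0, q1, q2, q3, q5}.
Read 'c': {q0, q1, q2, q3, q5} → {q1, q2, q3, q4, q5}.

{q1, q2, q3, q4, q5}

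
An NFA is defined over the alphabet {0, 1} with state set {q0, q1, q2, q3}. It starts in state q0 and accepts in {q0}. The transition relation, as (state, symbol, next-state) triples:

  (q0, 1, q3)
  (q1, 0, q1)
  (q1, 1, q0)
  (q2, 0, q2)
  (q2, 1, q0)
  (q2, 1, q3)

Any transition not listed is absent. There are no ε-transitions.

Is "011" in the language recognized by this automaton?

Start in {q0}.
Read '0': q0→∅; now ∅.
The set is empty and remains empty for the remaining 2 symbols.
The final set ∅ contains no accepting state.

No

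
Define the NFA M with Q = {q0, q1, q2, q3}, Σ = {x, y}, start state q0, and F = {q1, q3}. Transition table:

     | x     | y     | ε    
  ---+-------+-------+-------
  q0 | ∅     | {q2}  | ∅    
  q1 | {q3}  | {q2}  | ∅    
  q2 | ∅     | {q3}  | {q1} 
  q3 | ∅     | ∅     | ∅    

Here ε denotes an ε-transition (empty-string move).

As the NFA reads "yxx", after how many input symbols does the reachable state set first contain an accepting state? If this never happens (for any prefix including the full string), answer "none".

Start in {q0}.
Read 'y': {q0} → {q1, q2}.
None of the earlier sets intersect F, but {q1, q2} does.

1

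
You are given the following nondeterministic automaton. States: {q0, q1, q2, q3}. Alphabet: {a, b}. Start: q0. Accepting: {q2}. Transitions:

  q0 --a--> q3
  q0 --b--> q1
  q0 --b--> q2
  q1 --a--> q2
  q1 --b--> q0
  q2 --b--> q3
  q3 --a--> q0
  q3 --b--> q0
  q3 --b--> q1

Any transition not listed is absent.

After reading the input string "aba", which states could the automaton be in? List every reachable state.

{q2, q3}

Start in {q0}.
Read 'a': q0→{q3}; now {q3}.
Read 'b': q3→{q0, q1}; now {q0, q1}.
Read 'a': q0→{q3}, q1→{q2}; now {q2, q3}.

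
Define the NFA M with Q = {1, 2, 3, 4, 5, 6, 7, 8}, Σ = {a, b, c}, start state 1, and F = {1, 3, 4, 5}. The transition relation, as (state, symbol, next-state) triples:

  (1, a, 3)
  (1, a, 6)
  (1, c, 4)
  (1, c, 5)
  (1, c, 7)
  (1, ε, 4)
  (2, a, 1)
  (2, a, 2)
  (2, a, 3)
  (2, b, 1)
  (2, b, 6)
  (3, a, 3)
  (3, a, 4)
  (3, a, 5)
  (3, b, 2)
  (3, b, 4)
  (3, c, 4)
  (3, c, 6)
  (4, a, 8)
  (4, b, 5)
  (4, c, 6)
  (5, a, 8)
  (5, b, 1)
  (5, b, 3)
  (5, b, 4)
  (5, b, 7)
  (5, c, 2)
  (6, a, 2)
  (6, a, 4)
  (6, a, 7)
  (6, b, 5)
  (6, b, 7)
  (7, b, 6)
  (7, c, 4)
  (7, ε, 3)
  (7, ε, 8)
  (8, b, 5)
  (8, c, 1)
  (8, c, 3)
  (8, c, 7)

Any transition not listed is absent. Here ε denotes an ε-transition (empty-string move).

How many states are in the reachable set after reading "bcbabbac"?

8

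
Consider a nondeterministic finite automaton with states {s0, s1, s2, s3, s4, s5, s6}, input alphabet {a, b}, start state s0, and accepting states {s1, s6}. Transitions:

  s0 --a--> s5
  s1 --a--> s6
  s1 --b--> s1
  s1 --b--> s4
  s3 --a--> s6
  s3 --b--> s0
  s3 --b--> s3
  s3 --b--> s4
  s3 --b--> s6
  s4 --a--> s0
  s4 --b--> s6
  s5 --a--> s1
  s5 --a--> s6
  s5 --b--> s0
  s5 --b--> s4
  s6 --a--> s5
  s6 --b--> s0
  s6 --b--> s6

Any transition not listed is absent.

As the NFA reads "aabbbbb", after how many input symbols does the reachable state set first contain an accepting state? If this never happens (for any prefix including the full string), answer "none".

Start in {s0}.
Read 'a': {s0} → {s5}.
Read 'a': {s5} → {s1, s6}.
None of the earlier sets intersect F, but {s1, s6} does.

2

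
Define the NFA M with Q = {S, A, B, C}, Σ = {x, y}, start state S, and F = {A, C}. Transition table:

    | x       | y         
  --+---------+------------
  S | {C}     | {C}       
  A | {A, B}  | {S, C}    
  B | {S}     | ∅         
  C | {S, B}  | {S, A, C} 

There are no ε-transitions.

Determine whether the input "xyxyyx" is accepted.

Yes

Start in {S}.
Read 'x': S→{C}; now {C}.
Read 'y': C→{S, A, C}; now {S, A, C}.
Read 'x': S→{C}, A→{A, B}, C→{S, B}; now {S, A, B, C}.
Read 'y': S→{C}, A→{S, C}, B→∅, C→{S, A, C}; now {S, A, C}.
Read 'y': S→{C}, A→{S, C}, C→{S, A, C}; now {S, A, C}.
Read 'x': S→{C}, A→{A, B}, C→{S, B}; now {S, A, B, C}.
The final set {S, A, B, C} contains the accepting states A, C.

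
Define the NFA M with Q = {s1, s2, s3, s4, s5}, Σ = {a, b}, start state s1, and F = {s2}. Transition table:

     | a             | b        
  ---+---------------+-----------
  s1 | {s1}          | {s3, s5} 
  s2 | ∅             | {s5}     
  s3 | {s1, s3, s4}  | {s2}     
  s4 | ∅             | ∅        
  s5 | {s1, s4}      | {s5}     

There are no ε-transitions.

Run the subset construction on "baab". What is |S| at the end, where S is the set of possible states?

3

Start in {s1}.
Read 'b': s1→{s3, s5}; now {s3, s5}.
Read 'a': s3→{s1, s3, s4}, s5→{s1, s4}; now {s1, s3, s4}.
Read 'a': s1→{s1}, s3→{s1, s3, s4}, s4→∅; now {s1, s3, s4}.
Read 'b': s1→{s3, s5}, s3→{s2}, s4→∅; now {s2, s3, s5}.
That set has 3 states.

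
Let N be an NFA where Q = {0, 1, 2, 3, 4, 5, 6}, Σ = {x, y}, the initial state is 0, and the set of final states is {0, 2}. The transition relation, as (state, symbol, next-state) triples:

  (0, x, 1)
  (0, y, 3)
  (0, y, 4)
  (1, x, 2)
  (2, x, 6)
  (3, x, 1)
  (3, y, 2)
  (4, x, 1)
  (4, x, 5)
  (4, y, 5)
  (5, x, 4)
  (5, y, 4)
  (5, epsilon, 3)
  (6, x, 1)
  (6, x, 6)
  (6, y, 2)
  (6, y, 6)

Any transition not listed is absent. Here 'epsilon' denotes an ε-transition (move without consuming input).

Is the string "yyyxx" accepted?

Yes

Start in {0}.
Read 'y': 0→{3, 4}; now {3, 4}.
Read 'y': 3→{2}, 4→{5}; union {2, 5}; ε-closure = {2, 3, 5}.
Read 'y': 2→∅, 3→{2}, 5→{4}; now {2, 4}.
Read 'x': 2→{6}, 4→{1, 5}; union {1, 5, 6}; ε-closure = {1, 3, 5, 6}.
Read 'x': 1→{2}, 3→{1}, 5→{4}, 6→{1, 6}; now {1, 2, 4, 6}.
The final set {1, 2, 4, 6} contains the accepting state 2.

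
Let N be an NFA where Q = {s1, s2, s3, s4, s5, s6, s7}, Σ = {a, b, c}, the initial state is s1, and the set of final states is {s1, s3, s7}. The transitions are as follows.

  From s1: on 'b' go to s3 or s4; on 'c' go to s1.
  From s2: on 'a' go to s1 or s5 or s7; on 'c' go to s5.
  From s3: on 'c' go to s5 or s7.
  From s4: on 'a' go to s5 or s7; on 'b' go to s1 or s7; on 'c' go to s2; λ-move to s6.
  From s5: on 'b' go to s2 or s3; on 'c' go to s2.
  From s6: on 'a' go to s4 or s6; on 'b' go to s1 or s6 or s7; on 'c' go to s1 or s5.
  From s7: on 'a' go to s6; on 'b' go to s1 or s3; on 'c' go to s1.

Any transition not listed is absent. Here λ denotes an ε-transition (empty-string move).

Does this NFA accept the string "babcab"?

Yes

Start in {s1}.
Read 'b': {s1} → {s3, s4, s6}.
Read 'a': {s3, s4, s6} → {s4, s5, s6, s7}.
Read 'b': {s4, s5, s6, s7} → {s1, s2, s3, s6, s7}.
Read 'c': {s1, s2, s3, s6, s7} → {s1, s5, s7}.
Read 'a': {s1, s5, s7} → {s6}.
Read 'b': {s6} → {s1, s6, s7}.
The final set {s1, s6, s7} contains the accepting states s1, s7.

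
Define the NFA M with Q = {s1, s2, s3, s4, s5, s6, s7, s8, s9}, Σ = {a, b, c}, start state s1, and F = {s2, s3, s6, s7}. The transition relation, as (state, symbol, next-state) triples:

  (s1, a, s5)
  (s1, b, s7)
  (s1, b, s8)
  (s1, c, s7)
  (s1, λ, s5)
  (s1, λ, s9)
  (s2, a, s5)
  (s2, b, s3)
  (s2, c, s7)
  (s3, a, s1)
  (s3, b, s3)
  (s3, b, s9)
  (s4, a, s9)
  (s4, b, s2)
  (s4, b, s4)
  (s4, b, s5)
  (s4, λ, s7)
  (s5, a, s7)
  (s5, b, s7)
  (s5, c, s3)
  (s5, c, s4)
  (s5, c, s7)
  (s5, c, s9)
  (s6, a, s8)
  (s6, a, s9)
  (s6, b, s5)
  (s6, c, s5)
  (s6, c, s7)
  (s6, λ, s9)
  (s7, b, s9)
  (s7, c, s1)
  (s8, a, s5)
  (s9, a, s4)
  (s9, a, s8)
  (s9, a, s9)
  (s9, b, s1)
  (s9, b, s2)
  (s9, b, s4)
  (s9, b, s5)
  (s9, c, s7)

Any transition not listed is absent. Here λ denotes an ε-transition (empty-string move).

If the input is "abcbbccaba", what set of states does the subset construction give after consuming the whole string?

Start: ε-closure({s1}) = {s1, s5, s9}.
Read 'a': {s1, s5, s9} → {s4, s5, s7, s8, s9}.
Read 'b': {s4, s5, s7, s8, s9} → {s1, s2, s4, s5, s7, s9}.
Read 'c': {s1, s2, s4, s5, s7, s9} → {s1, s3, s4, s5, s7, s9}.
Read 'b': {s1, s3, s4, s5, s7, s9} → {s1, s2, s3, s4, s5, s7, s8, s9}.
Read 'b': {s1, s2, s3, s4, s5, s7, s8, s9} → {s1, s2, s3, s4, s5, s7, s8, s9}.
Read 'c': {s1, s2, s3, s4, s5, s7, s8, s9} → {s1, s3, s4, s5, s7, s9}.
Read 'c': {s1, s3, s4, s5, s7, s9} → {s1, s3, s4, s5, s7, s9}.
Read 'a': {s1, s3, s4, s5, s7, s9} → {s1, s4, s5, s7, s8, s9}.
Read 'b': {s1, s4, s5, s7, s8, s9} → {s1, s2, s4, s5, s7, s8, s9}.
Read 'a': {s1, s2, s4, s5, s7, s8, s9} → {s4, s5, s7, s8, s9}.

{s4, s5, s7, s8, s9}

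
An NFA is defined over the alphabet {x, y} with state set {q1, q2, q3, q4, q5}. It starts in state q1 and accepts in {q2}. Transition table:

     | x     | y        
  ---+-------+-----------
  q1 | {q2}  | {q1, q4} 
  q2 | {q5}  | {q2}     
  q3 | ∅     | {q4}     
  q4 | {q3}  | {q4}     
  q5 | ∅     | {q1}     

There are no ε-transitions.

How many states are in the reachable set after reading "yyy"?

Start in {q1}.
Read 'y': q1→{q1, q4}; now {q1, q4}.
Read 'y': q1→{q1, q4}, q4→{q4}; now {q1, q4}.
Read 'y': q1→{q1, q4}, q4→{q4}; now {q1, q4}.
That set has 2 states.

2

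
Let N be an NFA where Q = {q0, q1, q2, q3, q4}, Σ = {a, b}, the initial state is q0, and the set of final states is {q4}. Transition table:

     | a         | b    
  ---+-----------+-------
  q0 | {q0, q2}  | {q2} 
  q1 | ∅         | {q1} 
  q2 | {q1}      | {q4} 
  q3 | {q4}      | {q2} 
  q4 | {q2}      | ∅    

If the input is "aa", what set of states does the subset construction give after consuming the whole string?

{q0, q1, q2}

Start in {q0}.
Read 'a': q0→{q0, q2}; now {q0, q2}.
Read 'a': q0→{q0, q2}, q2→{q1}; now {q0, q1, q2}.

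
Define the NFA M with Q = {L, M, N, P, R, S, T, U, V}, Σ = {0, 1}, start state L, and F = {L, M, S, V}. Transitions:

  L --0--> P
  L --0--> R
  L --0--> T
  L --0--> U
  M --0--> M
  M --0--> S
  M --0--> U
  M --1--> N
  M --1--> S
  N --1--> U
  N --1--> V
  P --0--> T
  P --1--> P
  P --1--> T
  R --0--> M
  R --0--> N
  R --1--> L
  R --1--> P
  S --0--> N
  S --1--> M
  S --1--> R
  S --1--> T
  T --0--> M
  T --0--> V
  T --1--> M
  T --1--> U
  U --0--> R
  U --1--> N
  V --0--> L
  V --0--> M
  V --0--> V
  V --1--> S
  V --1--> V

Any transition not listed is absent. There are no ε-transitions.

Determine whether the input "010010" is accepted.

Yes

Start in {L}.
Read '0': L→{P, R, T, U}; now {P, R, T, U}.
Read '1': P→{P, T}, R→{L, P}, T→{M, U}, U→{N}; now {L, M, N, P, T, U}.
Read '0': L→{P, R, T, U}, M→{M, S, U}, N→∅, P→{T}, T→{M, V}, U→{R}; now {M, P, R, S, T, U, V}.
Read '0': M→{M, S, U}, P→{T}, R→{M, N}, S→{N}, T→{M, V}, U→{R}, V→{L, M, V}; now {L, M, N, R, S, T, U, V}.
Read '1': L→∅, M→{N, S}, N→{U, V}, R→{L, P}, S→{M, R, T}, T→{M, U}, U→{N}, V→{S, V}; now {L, M, N, P, R, S, T, U, V}.
Read '0': L→{P, R, T, U}, M→{M, S, U}, N→∅, P→{T}, R→{M, N}, S→{N}, T→{M, V}, U→{R}, V→{L, M, V}; now {L, M, N, P, R, S, T, U, V}.
The final set {L, M, N, P, R, S, T, U, V} contains the accepting states L, M, S, V.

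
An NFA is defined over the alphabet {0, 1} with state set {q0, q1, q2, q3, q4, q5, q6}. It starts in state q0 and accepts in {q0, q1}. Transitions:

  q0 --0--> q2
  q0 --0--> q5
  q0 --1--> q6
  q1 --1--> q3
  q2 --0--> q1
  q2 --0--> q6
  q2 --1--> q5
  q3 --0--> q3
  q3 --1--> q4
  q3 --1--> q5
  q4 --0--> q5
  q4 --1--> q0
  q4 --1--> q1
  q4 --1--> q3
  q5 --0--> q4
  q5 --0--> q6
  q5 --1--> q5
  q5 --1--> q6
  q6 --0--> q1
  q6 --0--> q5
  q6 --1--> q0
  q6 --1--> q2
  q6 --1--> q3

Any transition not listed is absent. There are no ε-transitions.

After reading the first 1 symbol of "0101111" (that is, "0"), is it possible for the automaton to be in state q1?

No

Start in {q0}.
Read '0': q0→{q2, q5}; now {q2, q5}.
State q1 is not in {q2, q5}.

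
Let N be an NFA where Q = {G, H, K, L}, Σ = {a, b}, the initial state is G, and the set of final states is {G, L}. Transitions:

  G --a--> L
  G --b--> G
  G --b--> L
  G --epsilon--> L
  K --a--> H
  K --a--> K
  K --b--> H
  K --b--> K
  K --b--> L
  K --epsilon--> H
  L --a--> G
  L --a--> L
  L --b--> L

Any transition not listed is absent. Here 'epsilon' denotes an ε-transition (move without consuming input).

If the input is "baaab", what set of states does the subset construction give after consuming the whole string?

{G, L}

Start: ε-closure({G}) = {G, L}.
Read 'b': G→{G, L}, L→{L}; now {G, L}.
Read 'a': G→{L}, L→{G, L}; now {G, L}.
Read 'a': G→{L}, L→{G, L}; now {G, L}.
Read 'a': G→{L}, L→{G, L}; now {G, L}.
Read 'b': G→{G, L}, L→{L}; now {G, L}.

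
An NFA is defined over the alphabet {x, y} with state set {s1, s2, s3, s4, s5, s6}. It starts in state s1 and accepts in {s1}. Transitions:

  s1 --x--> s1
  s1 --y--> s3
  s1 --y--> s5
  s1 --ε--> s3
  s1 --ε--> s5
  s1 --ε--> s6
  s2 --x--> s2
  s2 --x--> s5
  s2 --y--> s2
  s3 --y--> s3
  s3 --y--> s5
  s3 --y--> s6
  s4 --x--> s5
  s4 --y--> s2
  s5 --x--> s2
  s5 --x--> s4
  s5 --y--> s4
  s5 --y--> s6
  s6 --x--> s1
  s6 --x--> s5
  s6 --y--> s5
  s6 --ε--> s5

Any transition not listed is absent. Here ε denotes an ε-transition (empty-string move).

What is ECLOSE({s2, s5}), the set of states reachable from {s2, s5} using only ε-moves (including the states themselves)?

{s2, s5}

Begin with {s2, s5}.
No ε-moves leave this set, so the closure equals the set itself.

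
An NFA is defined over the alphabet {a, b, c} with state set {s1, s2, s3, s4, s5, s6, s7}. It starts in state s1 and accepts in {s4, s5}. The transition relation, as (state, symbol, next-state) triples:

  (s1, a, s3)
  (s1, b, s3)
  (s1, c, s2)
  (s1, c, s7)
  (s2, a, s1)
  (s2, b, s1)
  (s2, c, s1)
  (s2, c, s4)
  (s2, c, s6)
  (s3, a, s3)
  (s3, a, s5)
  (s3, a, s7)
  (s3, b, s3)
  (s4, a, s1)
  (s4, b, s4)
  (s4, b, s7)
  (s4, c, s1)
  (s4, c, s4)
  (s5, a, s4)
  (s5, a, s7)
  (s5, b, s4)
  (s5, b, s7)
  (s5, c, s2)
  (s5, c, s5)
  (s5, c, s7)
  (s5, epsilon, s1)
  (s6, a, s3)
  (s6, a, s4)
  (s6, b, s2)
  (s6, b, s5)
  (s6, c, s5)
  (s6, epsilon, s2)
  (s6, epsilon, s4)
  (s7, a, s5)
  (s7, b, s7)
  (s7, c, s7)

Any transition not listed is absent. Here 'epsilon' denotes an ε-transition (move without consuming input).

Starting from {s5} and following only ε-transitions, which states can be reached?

{s1, s5}

Begin with {s5}.
ε-move s5 → s1; add s1.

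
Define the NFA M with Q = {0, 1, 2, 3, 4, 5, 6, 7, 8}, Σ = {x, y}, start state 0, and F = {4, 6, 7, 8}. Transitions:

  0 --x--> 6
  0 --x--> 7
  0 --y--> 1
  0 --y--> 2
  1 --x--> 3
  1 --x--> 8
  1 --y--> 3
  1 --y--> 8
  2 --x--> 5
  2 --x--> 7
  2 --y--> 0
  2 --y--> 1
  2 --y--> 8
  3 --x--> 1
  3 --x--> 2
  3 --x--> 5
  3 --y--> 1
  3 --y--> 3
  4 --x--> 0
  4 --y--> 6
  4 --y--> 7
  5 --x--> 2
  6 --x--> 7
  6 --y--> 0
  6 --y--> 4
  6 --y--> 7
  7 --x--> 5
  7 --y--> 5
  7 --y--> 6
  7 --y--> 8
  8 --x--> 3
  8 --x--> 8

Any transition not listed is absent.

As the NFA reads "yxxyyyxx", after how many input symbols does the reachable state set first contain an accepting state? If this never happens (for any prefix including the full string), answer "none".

Start in {0}.
Read 'y': {0} → {1, 2}.
Read 'x': {1, 2} → {3, 5, 7, 8}.
None of the earlier sets intersect F, but {3, 5, 7, 8} does.

2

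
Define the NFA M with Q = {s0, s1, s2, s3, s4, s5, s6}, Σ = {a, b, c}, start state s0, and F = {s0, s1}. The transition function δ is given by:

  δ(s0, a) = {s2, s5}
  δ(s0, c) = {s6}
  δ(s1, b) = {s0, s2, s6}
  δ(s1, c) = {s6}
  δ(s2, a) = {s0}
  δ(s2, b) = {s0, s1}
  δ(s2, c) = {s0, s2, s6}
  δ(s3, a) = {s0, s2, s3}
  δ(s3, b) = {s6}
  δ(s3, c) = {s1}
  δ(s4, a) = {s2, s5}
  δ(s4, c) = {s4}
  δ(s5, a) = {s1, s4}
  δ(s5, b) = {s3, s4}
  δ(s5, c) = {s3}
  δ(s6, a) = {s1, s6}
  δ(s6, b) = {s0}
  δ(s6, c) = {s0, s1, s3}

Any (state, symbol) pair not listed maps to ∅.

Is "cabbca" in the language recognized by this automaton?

Start in {s0}.
Read 'c': s0→{s6}; now {s6}.
Read 'a': s6→{s1, s6}; now {s1, s6}.
Read 'b': s1→{s0, s2, s6}, s6→{s0}; now {s0, s2, s6}.
Read 'b': s0→∅, s2→{s0, s1}, s6→{s0}; now {s0, s1}.
Read 'c': s0→{s6}, s1→{s6}; now {s6}.
Read 'a': s6→{s1, s6}; now {s1, s6}.
The final set {s1, s6} contains the accepting state s1.

Yes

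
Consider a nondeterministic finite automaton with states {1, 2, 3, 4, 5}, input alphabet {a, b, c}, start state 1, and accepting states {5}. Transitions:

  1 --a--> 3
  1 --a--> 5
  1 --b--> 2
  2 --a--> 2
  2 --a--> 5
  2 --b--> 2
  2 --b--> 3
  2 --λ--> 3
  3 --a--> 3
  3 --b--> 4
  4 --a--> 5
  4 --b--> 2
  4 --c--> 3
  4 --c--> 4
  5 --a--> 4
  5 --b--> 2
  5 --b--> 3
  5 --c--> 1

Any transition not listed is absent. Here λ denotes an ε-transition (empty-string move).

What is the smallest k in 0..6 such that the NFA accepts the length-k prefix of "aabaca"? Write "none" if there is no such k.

Start in {1}.
Read 'a': {1} → {3, 5}.
None of the earlier sets intersect F, but {3, 5} does.

1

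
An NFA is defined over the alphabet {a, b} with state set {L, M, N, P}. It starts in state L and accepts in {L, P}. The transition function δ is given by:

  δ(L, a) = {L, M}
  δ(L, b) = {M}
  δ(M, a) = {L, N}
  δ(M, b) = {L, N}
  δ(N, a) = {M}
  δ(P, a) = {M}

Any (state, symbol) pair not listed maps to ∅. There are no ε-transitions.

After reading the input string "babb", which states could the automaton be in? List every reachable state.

Start in {L}.
Read 'b': L→{M}; now {M}.
Read 'a': M→{L, N}; now {L, N}.
Read 'b': L→{M}, N→∅; now {M}.
Read 'b': M→{L, N}; now {L, N}.

{L, N}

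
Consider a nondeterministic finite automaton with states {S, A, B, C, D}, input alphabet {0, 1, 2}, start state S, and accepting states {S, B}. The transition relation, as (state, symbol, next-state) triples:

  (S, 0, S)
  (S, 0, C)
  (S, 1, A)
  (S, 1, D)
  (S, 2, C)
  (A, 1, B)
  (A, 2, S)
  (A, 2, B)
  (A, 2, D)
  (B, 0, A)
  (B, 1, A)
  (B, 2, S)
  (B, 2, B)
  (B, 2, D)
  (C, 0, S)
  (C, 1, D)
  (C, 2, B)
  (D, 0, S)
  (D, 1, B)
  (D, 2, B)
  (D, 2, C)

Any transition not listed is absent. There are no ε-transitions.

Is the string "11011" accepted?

No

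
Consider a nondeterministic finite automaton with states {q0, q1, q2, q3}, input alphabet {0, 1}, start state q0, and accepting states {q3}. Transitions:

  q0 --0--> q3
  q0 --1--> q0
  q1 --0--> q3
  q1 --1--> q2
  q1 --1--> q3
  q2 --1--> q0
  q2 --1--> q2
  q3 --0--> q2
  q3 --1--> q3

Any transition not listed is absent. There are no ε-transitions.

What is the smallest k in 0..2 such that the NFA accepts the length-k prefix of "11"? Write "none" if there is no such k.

none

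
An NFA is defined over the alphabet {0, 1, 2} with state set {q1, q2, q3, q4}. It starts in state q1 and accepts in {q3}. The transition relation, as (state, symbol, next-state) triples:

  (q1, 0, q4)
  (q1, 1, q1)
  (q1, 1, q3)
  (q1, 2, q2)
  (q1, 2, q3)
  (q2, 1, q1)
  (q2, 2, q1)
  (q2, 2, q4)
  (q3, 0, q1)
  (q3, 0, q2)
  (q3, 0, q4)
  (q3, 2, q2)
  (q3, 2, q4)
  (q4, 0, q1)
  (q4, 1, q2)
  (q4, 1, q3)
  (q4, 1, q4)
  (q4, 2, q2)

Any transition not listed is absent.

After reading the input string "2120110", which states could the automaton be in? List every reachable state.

{q1, q2, q4}

Start in {q1}.
Read '2': q1→{q2, q3}; now {q2, q3}.
Read '1': q2→{q1}, q3→∅; now {q1}.
Read '2': q1→{q2, q3}; now {q2, q3}.
Read '0': q2→∅, q3→{q1, q2, q4}; now {q1, q2, q4}.
Read '1': q1→{q1, q3}, q2→{q1}, q4→{q2, q3, q4}; now {q1, q2, q3, q4}.
Read '1': q1→{q1, q3}, q2→{q1}, q3→∅, q4→{q2, q3, q4}; now {q1, q2, q3, q4}.
Read '0': q1→{q4}, q2→∅, q3→{q1, q2, q4}, q4→{q1}; now {q1, q2, q4}.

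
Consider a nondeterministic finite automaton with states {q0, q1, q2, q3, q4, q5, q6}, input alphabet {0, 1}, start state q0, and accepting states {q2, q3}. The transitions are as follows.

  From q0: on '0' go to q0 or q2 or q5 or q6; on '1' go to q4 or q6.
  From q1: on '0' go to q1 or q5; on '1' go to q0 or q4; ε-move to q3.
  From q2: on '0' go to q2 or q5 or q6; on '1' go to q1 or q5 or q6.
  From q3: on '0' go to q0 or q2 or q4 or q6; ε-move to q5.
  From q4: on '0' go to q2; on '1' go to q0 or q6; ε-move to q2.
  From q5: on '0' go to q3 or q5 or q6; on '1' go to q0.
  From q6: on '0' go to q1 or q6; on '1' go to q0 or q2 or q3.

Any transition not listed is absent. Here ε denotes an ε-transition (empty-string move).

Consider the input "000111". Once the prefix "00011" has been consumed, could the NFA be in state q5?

Yes

Start in {q0}.
Read '0': {q0} → {q0, q2, q5, q6}.
Read '0': {q0, q2, q5, q6} → {q0, q1, q2, q3, q5, q6}.
Read '0': {q0, q1, q2, q3, q5, q6} → {q0, q1, q2, q3, q4, q5, q6}.
Read '1': {q0, q1, q2, q3, q4, q5, q6} → {q0, q1, q2, q3, q4, q5, q6}.
Read '1': {q0, q1, q2, q3, q4, q5, q6} → {q0, q1, q2, q3, q4, q5, q6}.
State q5 is in {q0, q1, q2, q3, q4, q5, q6}.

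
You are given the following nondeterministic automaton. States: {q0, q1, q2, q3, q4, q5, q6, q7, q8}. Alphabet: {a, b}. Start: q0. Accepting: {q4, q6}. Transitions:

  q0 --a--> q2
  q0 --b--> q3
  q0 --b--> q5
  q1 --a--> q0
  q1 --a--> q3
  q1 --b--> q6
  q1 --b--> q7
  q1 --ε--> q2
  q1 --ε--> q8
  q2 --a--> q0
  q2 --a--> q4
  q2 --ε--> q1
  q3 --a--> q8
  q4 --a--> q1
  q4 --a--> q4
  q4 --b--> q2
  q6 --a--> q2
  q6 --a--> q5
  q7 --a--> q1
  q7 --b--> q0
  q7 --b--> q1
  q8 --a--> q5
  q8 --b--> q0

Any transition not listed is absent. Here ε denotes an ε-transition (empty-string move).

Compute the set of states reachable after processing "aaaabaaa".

{q0, q1, q2, q3, q4, q5, q8}

Start in {q0}.
Read 'a': {q0} → {q1, q2, q8}.
Read 'a': {q1, q2, q8} → {q0, q3, q4, q5}.
Read 'a': {q0, q3, q4, q5} → {q1, q2, q4, q8}.
Read 'a': {q1, q2, q4, q8} → {q0, q1, q2, q3, q4, q5, q8}.
Read 'b': {q0, q1, q2, q3, q4, q5, q8} → {q0, q1, q2, q3, q5, q6, q7, q8}.
Read 'a': {q0, q1, q2, q3, q5, q6, q7, q8} → {q0, q1, q2, q3, q4, q5, q8}.
Read 'a': {q0, q1, q2, q3, q4, q5, q8} → {q0, q1, q2, q3, q4, q5, q8}.
Read 'a': {q0, q1, q2, q3, q4, q5, q8} → {q0, q1, q2, q3, q4, q5, q8}.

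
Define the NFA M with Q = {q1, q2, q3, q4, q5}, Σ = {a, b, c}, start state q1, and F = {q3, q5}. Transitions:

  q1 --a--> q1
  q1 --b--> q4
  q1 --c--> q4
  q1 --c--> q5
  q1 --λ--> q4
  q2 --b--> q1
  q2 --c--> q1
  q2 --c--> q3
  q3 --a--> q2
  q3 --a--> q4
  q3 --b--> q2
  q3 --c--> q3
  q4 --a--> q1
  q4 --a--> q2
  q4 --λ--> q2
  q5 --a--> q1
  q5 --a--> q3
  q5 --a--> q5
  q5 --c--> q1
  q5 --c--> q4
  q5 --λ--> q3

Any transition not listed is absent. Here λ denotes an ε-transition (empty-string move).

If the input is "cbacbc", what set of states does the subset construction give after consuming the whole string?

{q1, q2, q3, q4, q5}

Start: ε-closure({q1}) = {q1, q2, q4}.
Read 'c': {q1, q2, q4} → {q1, q2, q3, q4, q5}.
Read 'b': {q1, q2, q3, q4, q5} → {q1, q2, q4}.
Read 'a': {q1, q2, q4} → {q1, q2, q4}.
Read 'c': {q1, q2, q4} → {q1, q2, q3, q4, q5}.
Read 'b': {q1, q2, q3, q4, q5} → {q1, q2, q4}.
Read 'c': {q1, q2, q4} → {q1, q2, q3, q4, q5}.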